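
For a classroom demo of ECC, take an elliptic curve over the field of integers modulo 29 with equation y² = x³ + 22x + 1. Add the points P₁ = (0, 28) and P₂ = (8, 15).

(25, 9)

(0, 28) + (8, 15). λ = (15 - 28)/(8 - 0) ≡ 16/8 mod 29. 8⁻¹ ≡ 11 (mod 29), so λ ≡ 2.
  x = λ² - 0 - 8 = 4 - 8 ≡ 25; y = λ·(0 - 25) - 28 ≡ 9. → (25, 9)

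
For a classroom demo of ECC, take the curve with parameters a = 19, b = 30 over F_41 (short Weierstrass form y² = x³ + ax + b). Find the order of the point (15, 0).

2

2P: (15, 0) + (15, 0): same x and y₁ ≡ -y₂, so the sum is ∞.
2P = ∞, so the order is 2.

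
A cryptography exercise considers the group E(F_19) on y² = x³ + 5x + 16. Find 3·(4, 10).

Write G = (4, 10).
Repeated addition: build up to 3G.
2G: tangent at (4, 10): λ = (3·4² + 5)/(2·10) ≡ 15/1. 1⁻¹ ≡ 1 (mod 19) since 1·1 = 1 ≡ 1, so λ ≡ 15·1 ≡ 15.
  x = λ² - 4 - 4 = 225 - 8 ≡ 8; y = λ·(4 - 8) - 10 ≡ 6. → (8, 6)
3G: (8, 6) + (4, 10). λ = (10 - 6)/(4 - 8) ≡ 4/15 mod 19. 15⁻¹ ≡ 14 (mod 19), so λ ≡ 18.
  x = λ² - 8 - 4 = 324 - 12 ≡ 8; y = λ·(8 - 8) - 6 ≡ 13. → (8, 13)

(8, 13)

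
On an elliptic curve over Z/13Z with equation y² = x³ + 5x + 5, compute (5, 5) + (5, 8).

O

The two points share x = 5 and their y-coordinates satisfy 5 + 8 ≡ 0 (mod 13), so they are inverses. Their sum is ∞.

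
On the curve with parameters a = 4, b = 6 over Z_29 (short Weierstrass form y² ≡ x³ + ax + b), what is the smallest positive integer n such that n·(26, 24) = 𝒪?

2P: tangent at (26, 24): λ = (3·26² + 4)/(2·24) ≡ 2/19. 19⁻¹ ≡ 26 (mod 29), so λ ≡ 2·26 ≡ 23.
  x = λ² - 26 - 26 = 529 - 52 ≡ 13; y = λ·(26 - 13) - 24 ≡ 14. → (13, 14)
3P: (13, 14) + (26, 24). λ = (24 - 14)/(26 - 13) ≡ 10/13 mod 29. 13⁻¹ ≡ 9 (mod 29) since 13·9 = 117 ≡ 1, so λ ≡ 3.
  x = λ² - 13 - 26 = 9 - 39 ≡ 28; y = λ·(13 - 28) - 14 ≡ 28. → (28, 28)
4P: (28, 28) + (26, 24). λ = (24 - 28)/(26 - 28) ≡ 25/27 mod 29. 27⁻¹ ≡ 14 (mod 29), so λ ≡ 2.
  x = λ² - 28 - 26 = 4 - 54 ≡ 8; y = λ·(28 - 8) - 28 ≡ 12. → (8, 12)
5P: (8, 12) + (26, 24). λ = (24 - 12)/(26 - 8) ≡ 12/18 mod 29. 18⁻¹ ≡ 21 (mod 29), so λ ≡ 20.
  x = λ² - 8 - 26 = 400 - 34 ≡ 18; y = λ·(8 - 18) - 12 ≡ 20. → (18, 20)
6P: (18, 20) + (26, 24). λ = (24 - 20)/(26 - 18) ≡ 4/8 mod 29. 8⁻¹ ≡ 11 (mod 29), so λ ≡ 15.
  x = λ² - 18 - 26 = 225 - 44 ≡ 7; y = λ·(18 - 7) - 20 ≡ 0. → (7, 0)
7P: (7, 0) + (26, 24). λ = (24 - 0)/(26 - 7) ≡ 24/19 mod 29. 19⁻¹ ≡ 26 (mod 29) since 19·26 = 494 ≡ 1, so λ ≡ 15.
  x = λ² - 7 - 26 = 225 - 33 ≡ 18; y = λ·(7 - 18) - 0 ≡ 9. → (18, 9)
8P: (18, 9) + (26, 24). λ = (24 - 9)/(26 - 18) ≡ 15/8 mod 29. 8⁻¹ ≡ 11 (mod 29), so λ ≡ 20.
  x = λ² - 18 - 26 = 400 - 44 ≡ 8; y = λ·(18 - 8) - 9 ≡ 17. → (8, 17)
9P: (8, 17) + (26, 24). λ = (24 - 17)/(26 - 8) ≡ 7/18 mod 29. 18⁻¹ ≡ 21 (mod 29), so λ ≡ 2.
  x = λ² - 8 - 26 = 4 - 34 ≡ 28; y = λ·(8 - 28) - 17 ≡ 1. → (28, 1)
10P: (28, 1) + (26, 24). λ = (24 - 1)/(26 - 28) ≡ 23/27 mod 29. 27⁻¹ ≡ 14 (mod 29), so λ ≡ 3.
  x = λ² - 28 - 26 = 9 - 54 ≡ 13; y = λ·(28 - 13) - 1 ≡ 15. → (13, 15)
11P: (13, 15) + (26, 24). λ = (24 - 15)/(26 - 13) ≡ 9/13 mod 29. 13⁻¹ ≡ 9 (mod 29), so λ ≡ 23.
  x = λ² - 13 - 26 = 529 - 39 ≡ 26; y = λ·(13 - 26) - 15 ≡ 5. → (26, 5)
12P: (26, 5) + (26, 24): same x and y₁ ≡ -y₂, so the sum is 𝒪.
12P = 𝒪, so the order is 12.

12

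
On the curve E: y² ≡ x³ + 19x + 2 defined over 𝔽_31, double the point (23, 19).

tangent at (23, 19): λ = (3·23² + 19)/(2·19) ≡ 25/7. 7⁻¹ ≡ 9 (mod 31), so λ ≡ 25·9 ≡ 8.
  x = λ² - 23 - 23 = 64 - 46 ≡ 18; y = λ·(23 - 18) - 19 ≡ 21. → (18, 21)

(18, 21)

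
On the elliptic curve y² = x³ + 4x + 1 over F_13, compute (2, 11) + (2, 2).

The two points share x = 2 and their y-coordinates satisfy 11 + 2 ≡ 0 (mod 13), so they are inverses. Their sum is ∞.

O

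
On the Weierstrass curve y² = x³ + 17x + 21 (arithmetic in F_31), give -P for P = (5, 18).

(5, 13)

-(5, 18) = (5, -18 mod 31) = (5, 13).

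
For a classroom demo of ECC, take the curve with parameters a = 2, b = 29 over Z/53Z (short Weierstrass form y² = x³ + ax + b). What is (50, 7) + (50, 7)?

(23, 30)

tangent at (50, 7): λ = (3·50² + 2)/(2·7) ≡ 29/14. 14⁻¹ ≡ 19 (mod 53), so λ ≡ 29·19 ≡ 21.
  x = λ² - 50 - 50 = 441 - 100 ≡ 23; y = λ·(50 - 23) - 7 ≡ 30. → (23, 30)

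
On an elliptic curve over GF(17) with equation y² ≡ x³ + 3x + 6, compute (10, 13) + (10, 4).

The two points share x = 10 and their y-coordinates satisfy 13 + 4 ≡ 0 (mod 17), so they are inverses. Their sum is ∞.

O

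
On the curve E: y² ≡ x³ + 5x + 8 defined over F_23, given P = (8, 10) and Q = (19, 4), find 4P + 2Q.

First 4P:
Repeated addition: build up to 4P.
2P: tangent at (8, 10): λ = (3·8² + 5)/(2·10) ≡ 13/20. 20⁻¹ ≡ 15 (mod 23), so λ ≡ 13·15 ≡ 11.
  x = λ² - 8 - 8 = 121 - 16 ≡ 13; y = λ·(8 - 13) - 10 ≡ 4. → (13, 4)
3P: (13, 4) + (8, 10). λ = (10 - 4)/(8 - 13) ≡ 6/18 mod 23. 18⁻¹ ≡ 9 (mod 23) since 18·9 = 162 ≡ 1, so λ ≡ 8.
  x = λ² - 13 - 8 = 64 - 21 ≡ 20; y = λ·(13 - 20) - 4 ≡ 9. → (20, 9)
4P: (20, 9) + (8, 10). λ = (10 - 9)/(8 - 20) ≡ 1/11 mod 23. 11⁻¹ ≡ 21 (mod 23) since 11·21 = 231 ≡ 1, so λ ≡ 21.
  x = λ² - 20 - 8 = 441 - 28 ≡ 22; y = λ·(20 - 22) - 9 ≡ 18. → (22, 18)
4P = (22, 18).
Next 2Q:
Repeated addition: build up to 2Q.
2Q: tangent at (19, 4): λ = (3·19² + 5)/(2·4) ≡ 7/8. 8⁻¹ ≡ 3 (mod 23), so λ ≡ 7·3 ≡ 21.
  x = λ² - 19 - 19 = 441 - 38 ≡ 12; y = λ·(19 - 12) - 4 ≡ 5. → (12, 5)
2Q = (12, 5).
Finally 4P + 2Q:
(22, 18) + (12, 5). λ = (5 - 18)/(12 - 22) ≡ 10/13 mod 23. 13⁻¹ ≡ 16 (mod 23) since 13·16 = 208 ≡ 1, so λ ≡ 22.
  x = λ² - 22 - 12 = 484 - 34 ≡ 13; y = λ·(22 - 13) - 18 ≡ 19. → (13, 19)

(13, 19)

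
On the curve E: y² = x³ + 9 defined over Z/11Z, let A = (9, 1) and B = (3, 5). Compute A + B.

(9, 1) + (3, 5). λ = (5 - 1)/(3 - 9) ≡ 4/5 mod 11. 5⁻¹ ≡ 9 (mod 11) since 5·9 = 45 ≡ 1, so λ ≡ 3.
  x = λ² - 9 - 3 = 9 - 12 ≡ 8; y = λ·(9 - 8) - 1 ≡ 2. → (8, 2)

(8, 2)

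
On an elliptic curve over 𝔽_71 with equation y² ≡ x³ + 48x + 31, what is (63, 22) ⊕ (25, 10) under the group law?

(63, 22) + (25, 10). λ = (10 - 22)/(25 - 63) ≡ 59/33 mod 71. 33⁻¹ ≡ 28 (mod 71), so λ ≡ 19.
  x = λ² - 63 - 25 = 361 - 88 ≡ 60; y = λ·(63 - 60) - 22 ≡ 35. → (60, 35)

(60, 35)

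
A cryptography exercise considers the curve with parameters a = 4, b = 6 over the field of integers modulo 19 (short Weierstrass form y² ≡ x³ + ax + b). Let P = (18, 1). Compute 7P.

Double-and-add on 7 = (111)₂. Start with P = (18, 1) for the leading 1-bit.
double: tangent at (18, 1): λ = (3·18² + 4)/(2·1) ≡ 7/2. 2⁻¹ ≡ 10 (mod 19), so λ ≡ 7·10 ≡ 13.
  x = λ² - 18 - 18 = 169 - 36 ≡ 0; y = λ·(18 - 0) - 1 ≡ 5. → (0, 5)
add P: (0, 5) + (18, 1). λ = (1 - 5)/(18 - 0) ≡ 15/18 mod 19. 18⁻¹ ≡ 18 (mod 19), so λ ≡ 4.
  x = λ² - 0 - 18 = 16 - 18 ≡ 17; y = λ·(0 - 17) - 5 ≡ 3. → (17, 3)
double: tangent at (17, 3): λ = (3·17² + 4)/(2·3) ≡ 16/6. 6⁻¹ ≡ 16 (mod 19), so λ ≡ 16·16 ≡ 9.
  x = λ² - 17 - 17 = 81 - 34 ≡ 9; y = λ·(17 - 9) - 3 ≡ 12. → (9, 12)
add P: (9, 12) + (18, 1). λ = (1 - 12)/(18 - 9) ≡ 8/9 mod 19. 9⁻¹ ≡ 17 (mod 19), so λ ≡ 3.
  x = λ² - 9 - 18 = 9 - 27 ≡ 1; y = λ·(9 - 1) - 12 ≡ 12. → (1, 12)

(1, 12)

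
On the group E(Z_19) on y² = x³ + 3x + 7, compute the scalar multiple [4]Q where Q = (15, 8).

(0, 8)

Repeated addition: build up to 4Q.
2Q: tangent at (15, 8): λ = (3·15² + 3)/(2·8) ≡ 13/16. 16⁻¹ ≡ 6 (mod 19), so λ ≡ 13·6 ≡ 2.
  x = λ² - 15 - 15 = 4 - 30 ≡ 12; y = λ·(15 - 12) - 8 ≡ 17. → (12, 17)
3Q: (12, 17) + (15, 8). λ = (8 - 17)/(15 - 12) ≡ 10/3 mod 19. 3⁻¹ ≡ 13 (mod 19), so λ ≡ 16.
  x = λ² - 12 - 15 = 256 - 27 ≡ 1; y = λ·(12 - 1) - 17 ≡ 7. → (1, 7)
4Q: (1, 7) + (15, 8). λ = (8 - 7)/(15 - 1) ≡ 1/14 mod 19. 14⁻¹ ≡ 15 (mod 19), so λ ≡ 15.
  x = λ² - 1 - 15 = 225 - 16 ≡ 0; y = λ·(1 - 0) - 7 ≡ 8. → (0, 8)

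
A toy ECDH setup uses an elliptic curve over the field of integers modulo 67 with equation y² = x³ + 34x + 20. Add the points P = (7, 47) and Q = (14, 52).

(7, 47) + (14, 52). λ = (52 - 47)/(14 - 7) ≡ 5/7 mod 67. 7⁻¹ ≡ 48 (mod 67), so λ ≡ 39.
  x = λ² - 7 - 14 = 1521 - 21 ≡ 26; y = λ·(7 - 26) - 47 ≡ 16. → (26, 16)

(26, 16)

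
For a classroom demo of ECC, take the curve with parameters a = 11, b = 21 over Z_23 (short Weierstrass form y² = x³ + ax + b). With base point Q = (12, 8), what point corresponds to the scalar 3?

Repeated addition: build up to 3Q.
2Q: tangent at (12, 8): λ = (3·12² + 11)/(2·8) ≡ 6/16. 16⁻¹ ≡ 13 (mod 23), so λ ≡ 6·13 ≡ 9.
  x = λ² - 12 - 12 = 81 - 24 ≡ 11; y = λ·(12 - 11) - 8 ≡ 1. → (11, 1)
3Q: (11, 1) + (12, 8). λ = (8 - 1)/(12 - 11) ≡ 7/1 mod 23. 1⁻¹ ≡ 1 (mod 23), so λ ≡ 7.
  x = λ² - 11 - 12 = 49 - 23 ≡ 3; y = λ·(11 - 3) - 1 ≡ 9. → (3, 9)

(3, 9)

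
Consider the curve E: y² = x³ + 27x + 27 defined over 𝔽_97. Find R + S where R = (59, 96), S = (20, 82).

(68, 50)

(59, 96) + (20, 82). λ = (82 - 96)/(20 - 59) ≡ 83/58 mod 97. 58⁻¹ ≡ 92 (mod 97), so λ ≡ 70.
  x = λ² - 59 - 20 = 4900 - 79 ≡ 68; y = λ·(59 - 68) - 96 ≡ 50. → (68, 50)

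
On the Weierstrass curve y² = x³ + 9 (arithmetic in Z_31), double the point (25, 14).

tangent at (25, 14): λ = (3·25² + 0)/(2·14) ≡ 15/28. 28⁻¹ ≡ 10 (mod 31), so λ ≡ 15·10 ≡ 26.
  x = λ² - 25 - 25 = 676 - 50 ≡ 6; y = λ·(25 - 6) - 14 ≡ 15. → (6, 15)

(6, 15)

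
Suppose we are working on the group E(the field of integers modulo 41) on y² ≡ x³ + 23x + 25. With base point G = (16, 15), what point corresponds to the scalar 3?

(1, 34)

Repeated addition: build up to 3G.
2G: tangent at (16, 15): λ = (3·16² + 23)/(2·15) ≡ 12/30. 30⁻¹ ≡ 26 (mod 41), so λ ≡ 12·26 ≡ 25.
  x = λ² - 16 - 16 = 625 - 32 ≡ 19; y = λ·(16 - 19) - 15 ≡ 33. → (19, 33)
3G: (19, 33) + (16, 15). λ = (15 - 33)/(16 - 19) ≡ 23/38 mod 41. 38⁻¹ ≡ 27 (mod 41), so λ ≡ 6.
  x = λ² - 19 - 16 = 36 - 35 ≡ 1; y = λ·(19 - 1) - 33 ≡ 34. → (1, 34)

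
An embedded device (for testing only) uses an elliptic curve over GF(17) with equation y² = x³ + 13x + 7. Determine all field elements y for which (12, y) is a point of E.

2, 15

x³ + 13x + 7 = 1891 ≡ 4 (mod 17).
Square roots of 4 mod 17: 2 and 15 (since 2² = 4 ≡ 4).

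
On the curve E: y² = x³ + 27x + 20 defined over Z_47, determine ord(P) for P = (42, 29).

2P: tangent at (42, 29): λ = (3·42² + 27)/(2·29) ≡ 8/11. 11⁻¹ ≡ 30 (mod 47), so λ ≡ 8·30 ≡ 5.
  x = λ² - 42 - 42 = 25 - 84 ≡ 35; y = λ·(42 - 35) - 29 ≡ 6. → (35, 6)
3P: (35, 6) + (42, 29). λ = (29 - 6)/(42 - 35) ≡ 23/7 mod 47. 7⁻¹ ≡ 27 (mod 47) since 7·27 = 189 ≡ 1, so λ ≡ 10.
  x = λ² - 35 - 42 = 100 - 77 ≡ 23; y = λ·(35 - 23) - 6 ≡ 20. → (23, 20)
4P: (23, 20) + (42, 29). λ = (29 - 20)/(42 - 23) ≡ 9/19 mod 47. 19⁻¹ ≡ 5 (mod 47) since 19·5 = 95 ≡ 1, so λ ≡ 45.
  x = λ² - 23 - 42 = 2025 - 65 ≡ 33; y = λ·(23 - 33) - 20 ≡ 0. → (33, 0)
5P: (33, 0) + (42, 29). λ = (29 - 0)/(42 - 33) ≡ 29/9 mod 47. 9⁻¹ ≡ 21 (mod 47) since 9·21 = 189 ≡ 1, so λ ≡ 45.
  x = λ² - 33 - 42 = 2025 - 75 ≡ 23; y = λ·(33 - 23) - 0 ≡ 27. → (23, 27)
6P: (23, 27) + (42, 29). λ = (29 - 27)/(42 - 23) ≡ 2/19 mod 47. 19⁻¹ ≡ 5 (mod 47), so λ ≡ 10.
  x = λ² - 23 - 42 = 100 - 65 ≡ 35; y = λ·(23 - 35) - 27 ≡ 41. → (35, 41)
7P: (35, 41) + (42, 29). λ = (29 - 41)/(42 - 35) ≡ 35/7 mod 47. 7⁻¹ ≡ 27 (mod 47), so λ ≡ 5.
  x = λ² - 35 - 42 = 25 - 77 ≡ 42; y = λ·(35 - 42) - 41 ≡ 18. → (42, 18)
8P: (42, 18) + (42, 29): same x and y₁ ≡ -y₂, so the sum is 𝒪.
8P = 𝒪, so the order is 8.

8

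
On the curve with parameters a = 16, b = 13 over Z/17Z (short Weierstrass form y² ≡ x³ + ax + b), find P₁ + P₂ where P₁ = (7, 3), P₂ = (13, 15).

(7, 3) + (13, 15). λ = (15 - 3)/(13 - 7) ≡ 12/6 mod 17. 6⁻¹ ≡ 3 (mod 17), so λ ≡ 2.
  x = λ² - 7 - 13 = 4 - 20 ≡ 1; y = λ·(7 - 1) - 3 ≡ 9. → (1, 9)

(1, 9)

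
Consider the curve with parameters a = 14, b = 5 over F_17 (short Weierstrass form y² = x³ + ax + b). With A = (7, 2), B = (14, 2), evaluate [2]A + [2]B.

(6, 4)

First 2A:
Repeated addition: build up to 2A.
2A: tangent at (7, 2): λ = (3·7² + 14)/(2·2) ≡ 8/4. 4⁻¹ ≡ 13 (mod 17), so λ ≡ 8·13 ≡ 2.
  x = λ² - 7 - 7 = 4 - 14 ≡ 7; y = λ·(7 - 7) - 2 ≡ 15. → (7, 15)
2A = (7, 15).
Next 2B:
Repeated addition: build up to 2B.
2B: tangent at (14, 2): λ = (3·14² + 14)/(2·2) ≡ 7/4. 4⁻¹ ≡ 13 (mod 17), so λ ≡ 7·13 ≡ 6.
  x = λ² - 14 - 14 = 36 - 28 ≡ 8; y = λ·(14 - 8) - 2 ≡ 0. → (8, 0)
2B = (8, 0).
Finally 2A + 2B:
(7, 15) + (8, 0). λ = (0 - 15)/(8 - 7) ≡ 2/1 mod 17. 1⁻¹ ≡ 1 (mod 17) since 1·1 = 1 ≡ 1, so λ ≡ 2.
  x = λ² - 7 - 8 = 4 - 15 ≡ 6; y = λ·(7 - 6) - 15 ≡ 4. → (6, 4)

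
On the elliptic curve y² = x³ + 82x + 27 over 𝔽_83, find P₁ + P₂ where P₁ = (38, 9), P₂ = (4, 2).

(19, 12)

(38, 9) + (4, 2). λ = (2 - 9)/(4 - 38) ≡ 76/49 mod 83. 49⁻¹ ≡ 61 (mod 83) since 49·61 = 2989 ≡ 1, so λ ≡ 71.
  x = λ² - 38 - 4 = 5041 - 42 ≡ 19; y = λ·(38 - 19) - 9 ≡ 12. → (19, 12)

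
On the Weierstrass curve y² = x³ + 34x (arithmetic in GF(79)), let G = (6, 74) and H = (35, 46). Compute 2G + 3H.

(35, 33)

First 2G:
Repeated addition: build up to 2G.
2G: tangent at (6, 74): λ = (3·6² + 34)/(2·74) ≡ 63/69. 69⁻¹ ≡ 71 (mod 79), so λ ≡ 63·71 ≡ 49.
  x = λ² - 6 - 6 = 2401 - 12 ≡ 19; y = λ·(6 - 19) - 74 ≡ 0. → (19, 0)
2G = (19, 0).
Next 3H:
Repeated addition: build up to 3H.
2H: tangent at (35, 46): λ = (3·35² + 34)/(2·46) ≡ 75/13. 13⁻¹ ≡ 73 (mod 79), so λ ≡ 75·73 ≡ 24.
  x = λ² - 35 - 35 = 576 - 70 ≡ 32; y = λ·(35 - 32) - 46 ≡ 26. → (32, 26)
3H: (32, 26) + (35, 46). λ = (46 - 26)/(35 - 32) ≡ 20/3 mod 79. 3⁻¹ ≡ 53 (mod 79) since 3·53 = 159 ≡ 1, so λ ≡ 33.
  x = λ² - 32 - 35 = 1089 - 67 ≡ 74; y = λ·(32 - 74) - 26 ≡ 10. → (74, 10)
3H = (74, 10).
Finally 2G + 3H:
(19, 0) + (74, 10). λ = (10 - 0)/(74 - 19) ≡ 10/55 mod 79. 55⁻¹ ≡ 23 (mod 79) since 55·23 = 1265 ≡ 1, so λ ≡ 72.
  x = λ² - 19 - 74 = 5184 - 93 ≡ 35; y = λ·(19 - 35) - 0 ≡ 33. → (35, 33)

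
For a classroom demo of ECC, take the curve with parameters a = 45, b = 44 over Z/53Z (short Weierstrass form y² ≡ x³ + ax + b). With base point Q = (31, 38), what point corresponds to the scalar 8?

(2, 47)

Repeated addition: build up to 8Q.
2Q: tangent at (31, 38): λ = (3·31² + 45)/(2·38) ≡ 13/23. 23⁻¹ ≡ 30 (mod 53), so λ ≡ 13·30 ≡ 19.
  x = λ² - 31 - 31 = 361 - 62 ≡ 34; y = λ·(31 - 34) - 38 ≡ 11. → (34, 11)
3Q: (34, 11) + (31, 38). λ = (38 - 11)/(31 - 34) ≡ 27/50 mod 53. 50⁻¹ ≡ 35 (mod 53) since 50·35 = 1750 ≡ 1, so λ ≡ 44.
  x = λ² - 34 - 31 = 1936 - 65 ≡ 16; y = λ·(34 - 16) - 11 ≡ 39. → (16, 39)
4Q: (16, 39) + (31, 38). λ = (38 - 39)/(31 - 16) ≡ 52/15 mod 53. 15⁻¹ ≡ 46 (mod 53) since 15·46 = 690 ≡ 1, so λ ≡ 7.
  x = λ² - 16 - 31 = 49 - 47 ≡ 2; y = λ·(16 - 2) - 39 ≡ 6. → (2, 6)
5Q: (2, 6) + (31, 38). λ = (38 - 6)/(31 - 2) ≡ 32/29 mod 53. 29⁻¹ ≡ 11 (mod 53), so λ ≡ 34.
  x = λ² - 2 - 31 = 1156 - 33 ≡ 10; y = λ·(2 - 10) - 6 ≡ 40. → (10, 40)
6Q: (10, 40) + (31, 38). λ = (38 - 40)/(31 - 10) ≡ 51/21 mod 53. 21⁻¹ ≡ 48 (mod 53), so λ ≡ 10.
  x = λ² - 10 - 31 = 100 - 41 ≡ 6; y = λ·(10 - 6) - 40 ≡ 0. → (6, 0)
7Q: (6, 0) + (31, 38). λ = (38 - 0)/(31 - 6) ≡ 38/25 mod 53. 25⁻¹ ≡ 17 (mod 53) since 25·17 = 425 ≡ 1, so λ ≡ 10.
  x = λ² - 6 - 31 = 100 - 37 ≡ 10; y = λ·(6 - 10) - 0 ≡ 13. → (10, 13)
8Q: (10, 13) + (31, 38). λ = (38 - 13)/(31 - 10) ≡ 25/21 mod 53. 21⁻¹ ≡ 48 (mod 53), so λ ≡ 34.
  x = λ² - 10 - 31 = 1156 - 41 ≡ 2; y = λ·(10 - 2) - 13 ≡ 47. → (2, 47)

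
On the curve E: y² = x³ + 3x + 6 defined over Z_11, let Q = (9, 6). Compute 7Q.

(9, 6)

Double-and-add on 7 = (111)₂. Start with Q = (9, 6) for the leading 1-bit.
double: tangent at (9, 6): λ = (3·9² + 3)/(2·6) ≡ 4/1. 1⁻¹ ≡ 1 (mod 11), so λ ≡ 4·1 ≡ 4.
  x = λ² - 9 - 9 = 16 - 18 ≡ 9; y = λ·(9 - 9) - 6 ≡ 5. → (9, 5)
add Q: (9, 5) + (9, 6): same x and y₁ ≡ -y₂, so the sum is O.
double: O + O = O (identity).
add Q: O + (9, 6) = (9, 6) (identity).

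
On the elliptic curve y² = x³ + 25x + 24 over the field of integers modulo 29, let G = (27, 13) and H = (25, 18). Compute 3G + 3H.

(0, 16)

First 3G:
Repeated addition: build up to 3G.
2G: tangent at (27, 13): λ = (3·27² + 25)/(2·13) ≡ 8/26. 26⁻¹ ≡ 19 (mod 29), so λ ≡ 8·19 ≡ 7.
  x = λ² - 27 - 27 = 49 - 54 ≡ 24; y = λ·(27 - 24) - 13 ≡ 8. → (24, 8)
3G: (24, 8) + (27, 13). λ = (13 - 8)/(27 - 24) ≡ 5/3 mod 29. 3⁻¹ ≡ 10 (mod 29), so λ ≡ 21.
  x = λ² - 24 - 27 = 441 - 51 ≡ 13; y = λ·(24 - 13) - 8 ≡ 20. → (13, 20)
3G = (13, 20).
Next 3H:
Repeated addition: build up to 3H.
2H: tangent at (25, 18): λ = (3·25² + 25)/(2·18) ≡ 15/7. 7⁻¹ ≡ 25 (mod 29), so λ ≡ 15·25 ≡ 27.
  x = λ² - 25 - 25 = 729 - 50 ≡ 12; y = λ·(25 - 12) - 18 ≡ 14. → (12, 14)
3H: (12, 14) + (25, 18). λ = (18 - 14)/(25 - 12) ≡ 4/13 mod 29. 13⁻¹ ≡ 9 (mod 29) since 13·9 = 117 ≡ 1, so λ ≡ 7.
  x = λ² - 12 - 25 = 49 - 37 ≡ 12; y = λ·(12 - 12) - 14 ≡ 15. → (12, 15)
3H = (12, 15).
Finally 3G + 3H:
(13, 20) + (12, 15). λ = (15 - 20)/(12 - 13) ≡ 24/28 mod 29. 28⁻¹ ≡ 28 (mod 29), so λ ≡ 5.
  x = λ² - 13 - 12 = 25 - 25 ≡ 0; y = λ·(13 - 0) - 20 ≡ 16. → (0, 16)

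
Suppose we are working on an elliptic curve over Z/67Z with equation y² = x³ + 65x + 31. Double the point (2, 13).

(35, 31)

tangent at (2, 13): λ = (3·2² + 65)/(2·13) ≡ 10/26. 26⁻¹ ≡ 49 (mod 67) since 26·49 = 1274 ≡ 1, so λ ≡ 10·49 ≡ 21.
  x = λ² - 2 - 2 = 441 - 4 ≡ 35; y = λ·(2 - 35) - 13 ≡ 31. → (35, 31)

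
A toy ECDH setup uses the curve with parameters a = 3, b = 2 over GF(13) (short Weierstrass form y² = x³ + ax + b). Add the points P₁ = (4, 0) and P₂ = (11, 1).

(4, 0) + (11, 1). λ = (1 - 0)/(11 - 4) ≡ 1/7 mod 13. 7⁻¹ ≡ 2 (mod 13), so λ ≡ 2.
  x = λ² - 4 - 11 = 4 - 15 ≡ 2; y = λ·(4 - 2) - 0 ≡ 4. → (2, 4)

(2, 4)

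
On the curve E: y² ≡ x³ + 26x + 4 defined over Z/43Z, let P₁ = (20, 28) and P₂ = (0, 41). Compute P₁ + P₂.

(20, 28) + (0, 41). λ = (41 - 28)/(0 - 20) ≡ 13/23 mod 43. 23⁻¹ ≡ 15 (mod 43), so λ ≡ 23.
  x = λ² - 20 - 0 = 529 - 20 ≡ 36; y = λ·(20 - 36) - 28 ≡ 34. → (36, 34)

(36, 34)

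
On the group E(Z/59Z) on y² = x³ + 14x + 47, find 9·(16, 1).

Write Q = (16, 1).
Double-and-add on 9 = (1001)₂. Start with Q = (16, 1) for the leading 1-bit.
double: tangent at (16, 1): λ = (3·16² + 14)/(2·1) ≡ 15/2. 2⁻¹ ≡ 30 (mod 59), so λ ≡ 15·30 ≡ 37.
  x = λ² - 16 - 16 = 1369 - 32 ≡ 39; y = λ·(16 - 39) - 1 ≡ 33. → (39, 33)
double: tangent at (39, 33): λ = (3·39² + 14)/(2·33) ≡ 34/7. 7⁻¹ ≡ 17 (mod 59), so λ ≡ 34·17 ≡ 47.
  x = λ² - 39 - 39 = 2209 - 78 ≡ 7; y = λ·(39 - 7) - 33 ≡ 55. → (7, 55)
double: tangent at (7, 55): λ = (3·7² + 14)/(2·55) ≡ 43/51. 51⁻¹ ≡ 22 (mod 59) since 51·22 = 1122 ≡ 1, so λ ≡ 43·22 ≡ 2.
  x = λ² - 7 - 7 = 4 - 14 ≡ 49; y = λ·(7 - 49) - 55 ≡ 38. → (49, 38)
add Q: (49, 38) + (16, 1). λ = (1 - 38)/(16 - 49) ≡ 22/26 mod 59. 26⁻¹ ≡ 25 (mod 59) since 26·25 = 650 ≡ 1, so λ ≡ 19.
  x = λ² - 49 - 16 = 361 - 65 ≡ 1; y = λ·(49 - 1) - 38 ≡ 48. → (1, 48)

(1, 48)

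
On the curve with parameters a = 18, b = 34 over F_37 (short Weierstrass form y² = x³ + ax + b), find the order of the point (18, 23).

2P: tangent at (18, 23): λ = (3·18² + 18)/(2·23) ≡ 28/9. 9⁻¹ ≡ 33 (mod 37), so λ ≡ 28·33 ≡ 36.
  x = λ² - 18 - 18 = 1296 - 36 ≡ 2; y = λ·(18 - 2) - 23 ≡ 35. → (2, 35)
3P: (2, 35) + (18, 23). λ = (23 - 35)/(18 - 2) ≡ 25/16 mod 37. 16⁻¹ ≡ 7 (mod 37), so λ ≡ 27.
  x = λ² - 2 - 18 = 729 - 20 ≡ 6; y = λ·(2 - 6) - 35 ≡ 5. → (6, 5)
4P: (6, 5) + (18, 23). λ = (23 - 5)/(18 - 6) ≡ 18/12 mod 37. 12⁻¹ ≡ 34 (mod 37) since 12·34 = 408 ≡ 1, so λ ≡ 20.
  x = λ² - 6 - 18 = 400 - 24 ≡ 6; y = λ·(6 - 6) - 5 ≡ 32. → (6, 32)
5P: (6, 32) + (18, 23). λ = (23 - 32)/(18 - 6) ≡ 28/12 mod 37. 12⁻¹ ≡ 34 (mod 37), so λ ≡ 27.
  x = λ² - 6 - 18 = 729 - 24 ≡ 2; y = λ·(6 - 2) - 32 ≡ 2. → (2, 2)
6P: (2, 2) + (18, 23). λ = (23 - 2)/(18 - 2) ≡ 21/16 mod 37. 16⁻¹ ≡ 7 (mod 37) since 16·7 = 112 ≡ 1, so λ ≡ 36.
  x = λ² - 2 - 18 = 1296 - 20 ≡ 18; y = λ·(2 - 18) - 2 ≡ 14. → (18, 14)
7P: (18, 14) + (18, 23): same x and y₁ ≡ -y₂, so the sum is 𝒪.
7P = 𝒪, so the order is 7.

7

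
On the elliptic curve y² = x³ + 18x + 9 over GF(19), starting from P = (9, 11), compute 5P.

Double-and-add on 5 = (101)₂. Start with P = (9, 11) for the leading 1-bit.
double: tangent at (9, 11): λ = (3·9² + 18)/(2·11) ≡ 14/3. 3⁻¹ ≡ 13 (mod 19), so λ ≡ 14·13 ≡ 11.
  x = λ² - 9 - 9 = 121 - 18 ≡ 8; y = λ·(9 - 8) - 11 ≡ 0. → (8, 0)
double: (8, 0) + (8, 0): same x and y₁ ≡ -y₂, so the sum is 𝒪.
add P: 𝒪 + (9, 11) = (9, 11) (identity).

(9, 11)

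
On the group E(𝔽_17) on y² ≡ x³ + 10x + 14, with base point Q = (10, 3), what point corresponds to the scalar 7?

Double-and-add on 7 = (111)₂. Start with Q = (10, 3) for the leading 1-bit.
double: tangent at (10, 3): λ = (3·10² + 10)/(2·3) ≡ 4/6. 6⁻¹ ≡ 3 (mod 17), so λ ≡ 4·3 ≡ 12.
  x = λ² - 10 - 10 = 144 - 20 ≡ 5; y = λ·(10 - 5) - 3 ≡ 6. → (5, 6)
add Q: (5, 6) + (10, 3). λ = (3 - 6)/(10 - 5) ≡ 14/5 mod 17. 5⁻¹ ≡ 7 (mod 17) since 5·7 = 35 ≡ 1, so λ ≡ 13.
  x = λ² - 5 - 10 = 169 - 15 ≡ 1; y = λ·(5 - 1) - 6 ≡ 12. → (1, 12)
double: tangent at (1, 12): λ = (3·1² + 10)/(2·12) ≡ 13/7. 7⁻¹ ≡ 5 (mod 17) since 7·5 = 35 ≡ 1, so λ ≡ 13·5 ≡ 14.
  x = λ² - 1 - 1 = 196 - 2 ≡ 7; y = λ·(1 - 7) - 12 ≡ 6. → (7, 6)
add Q: (7, 6) + (10, 3). λ = (3 - 6)/(10 - 7) ≡ 14/3 mod 17. 3⁻¹ ≡ 6 (mod 17), so λ ≡ 16.
  x = λ² - 7 - 10 = 256 - 17 ≡ 1; y = λ·(7 - 1) - 6 ≡ 5. → (1, 5)

(1, 5)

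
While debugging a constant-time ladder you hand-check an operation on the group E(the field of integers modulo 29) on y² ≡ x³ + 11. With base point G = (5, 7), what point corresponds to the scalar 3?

(15, 15)

Repeated addition: build up to 3G.
2G: tangent at (5, 7): λ = (3·5² + 0)/(2·7) ≡ 17/14. 14⁻¹ ≡ 27 (mod 29), so λ ≡ 17·27 ≡ 24.
  x = λ² - 5 - 5 = 576 - 10 ≡ 15; y = λ·(5 - 15) - 7 ≡ 14. → (15, 14)
3G: (15, 14) + (5, 7). λ = (7 - 14)/(5 - 15) ≡ 22/19 mod 29. 19⁻¹ ≡ 26 (mod 29), so λ ≡ 21.
  x = λ² - 15 - 5 = 441 - 20 ≡ 15; y = λ·(15 - 15) - 14 ≡ 15. → (15, 15)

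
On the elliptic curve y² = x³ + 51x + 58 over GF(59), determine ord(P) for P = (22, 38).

2P: tangent at (22, 38): λ = (3·22² + 51)/(2·38) ≡ 28/17. 17⁻¹ ≡ 7 (mod 59), so λ ≡ 28·7 ≡ 19.
  x = λ² - 22 - 22 = 361 - 44 ≡ 22; y = λ·(22 - 22) - 38 ≡ 21. → (22, 21)
3P: (22, 21) + (22, 38): same x and y₁ ≡ -y₂, so the sum is the point at infinity.
3P = the point at infinity, so the order is 3.

3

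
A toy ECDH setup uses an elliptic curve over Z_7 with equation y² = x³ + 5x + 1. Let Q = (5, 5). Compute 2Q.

(5, 2)

tangent at (5, 5): λ = (3·5² + 5)/(2·5) ≡ 3/3. 3⁻¹ ≡ 5 (mod 7), so λ ≡ 3·5 ≡ 1.
  x = λ² - 5 - 5 = 1 - 10 ≡ 5; y = λ·(5 - 5) - 5 ≡ 2. → (5, 2)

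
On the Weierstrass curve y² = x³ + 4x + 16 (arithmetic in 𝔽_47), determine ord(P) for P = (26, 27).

7

2P: tangent at (26, 27): λ = (3·26² + 4)/(2·27) ≡ 11/7. 7⁻¹ ≡ 27 (mod 47) since 7·27 = 189 ≡ 1, so λ ≡ 11·27 ≡ 15.
  x = λ² - 26 - 26 = 225 - 52 ≡ 32; y = λ·(26 - 32) - 27 ≡ 24. → (32, 24)
3P: (32, 24) + (26, 27). λ = (27 - 24)/(26 - 32) ≡ 3/41 mod 47. 41⁻¹ ≡ 39 (mod 47) since 41·39 = 1599 ≡ 1, so λ ≡ 23.
  x = λ² - 32 - 26 = 529 - 58 ≡ 1; y = λ·(32 - 1) - 24 ≡ 31. → (1, 31)
4P: (1, 31) + (26, 27). λ = (27 - 31)/(26 - 1) ≡ 43/25 mod 47. 25⁻¹ ≡ 32 (mod 47) since 25·32 = 800 ≡ 1, so λ ≡ 13.
  x = λ² - 1 - 26 = 169 - 27 ≡ 1; y = λ·(1 - 1) - 31 ≡ 16. → (1, 16)
5P: (1, 16) + (26, 27). λ = (27 - 16)/(26 - 1) ≡ 11/25 mod 47. 25⁻¹ ≡ 32 (mod 47), so λ ≡ 23.
  x = λ² - 1 - 26 = 529 - 27 ≡ 32; y = λ·(1 - 32) - 16 ≡ 23. → (32, 23)
6P: (32, 23) + (26, 27). λ = (27 - 23)/(26 - 32) ≡ 4/41 mod 47. 41⁻¹ ≡ 39 (mod 47), so λ ≡ 15.
  x = λ² - 32 - 26 = 225 - 58 ≡ 26; y = λ·(32 - 26) - 23 ≡ 20. → (26, 20)
7P: (26, 20) + (26, 27): same x and y₁ ≡ -y₂, so the sum is the point at infinity.
7P = the point at infinity, so the order is 7.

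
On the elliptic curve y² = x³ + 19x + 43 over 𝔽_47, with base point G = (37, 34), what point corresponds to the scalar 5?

(31, 25)

Repeated addition: build up to 5G.
2G: tangent at (37, 34): λ = (3·37² + 19)/(2·34) ≡ 37/21. 21⁻¹ ≡ 9 (mod 47), so λ ≡ 37·9 ≡ 4.
  x = λ² - 37 - 37 = 16 - 74 ≡ 36; y = λ·(37 - 36) - 34 ≡ 17. → (36, 17)
3G: (36, 17) + (37, 34). λ = (34 - 17)/(37 - 36) ≡ 17/1 mod 47. 1⁻¹ ≡ 1 (mod 47) since 1·1 = 1 ≡ 1, so λ ≡ 17.
  x = λ² - 36 - 37 = 289 - 73 ≡ 28; y = λ·(36 - 28) - 17 ≡ 25. → (28, 25)
4G: (28, 25) + (37, 34). λ = (34 - 25)/(37 - 28) ≡ 9/9 mod 47. 9⁻¹ ≡ 21 (mod 47) since 9·21 = 189 ≡ 1, so λ ≡ 1.
  x = λ² - 28 - 37 = 1 - 65 ≡ 30; y = λ·(28 - 30) - 25 ≡ 20. → (30, 20)
5G: (30, 20) + (37, 34). λ = (34 - 20)/(37 - 30) ≡ 14/7 mod 47. 7⁻¹ ≡ 27 (mod 47) since 7·27 = 189 ≡ 1, so λ ≡ 2.
  x = λ² - 30 - 37 = 4 - 67 ≡ 31; y = λ·(30 - 31) - 20 ≡ 25. → (31, 25)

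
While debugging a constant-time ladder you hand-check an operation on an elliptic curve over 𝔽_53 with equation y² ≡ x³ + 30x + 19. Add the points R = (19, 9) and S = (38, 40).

(19, 9) + (38, 40). λ = (40 - 9)/(38 - 19) ≡ 31/19 mod 53. 19⁻¹ ≡ 14 (mod 53), so λ ≡ 10.
  x = λ² - 19 - 38 = 100 - 57 ≡ 43; y = λ·(19 - 43) - 9 ≡ 16. → (43, 16)

(43, 16)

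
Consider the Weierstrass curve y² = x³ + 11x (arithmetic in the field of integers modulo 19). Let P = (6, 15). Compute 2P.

(16, 15)

tangent at (6, 15): λ = (3·6² + 11)/(2·15) ≡ 5/11. 11⁻¹ ≡ 7 (mod 19) since 11·7 = 77 ≡ 1, so λ ≡ 5·7 ≡ 16.
  x = λ² - 6 - 6 = 256 - 12 ≡ 16; y = λ·(6 - 16) - 15 ≡ 15. → (16, 15)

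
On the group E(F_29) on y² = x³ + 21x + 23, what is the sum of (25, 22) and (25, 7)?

The two points share x = 25 and their y-coordinates satisfy 22 + 7 ≡ 0 (mod 29), so they are inverses. Their sum is O.

O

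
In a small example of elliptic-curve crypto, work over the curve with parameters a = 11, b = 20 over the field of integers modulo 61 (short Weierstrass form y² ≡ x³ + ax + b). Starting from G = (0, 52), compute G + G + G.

Repeated addition: build up to 3G.
2G: tangent at (0, 52): λ = (3·0² + 11)/(2·52) ≡ 11/43. 43⁻¹ ≡ 44 (mod 61), so λ ≡ 11·44 ≡ 57.
  x = λ² - 0 - 0 = 3249 - 0 ≡ 16; y = λ·(0 - 16) - 52 ≡ 12. → (16, 12)
3G: (16, 12) + (0, 52). λ = (52 - 12)/(0 - 16) ≡ 40/45 mod 61. 45⁻¹ ≡ 19 (mod 61), so λ ≡ 28.
  x = λ² - 16 - 0 = 784 - 16 ≡ 36; y = λ·(16 - 36) - 12 ≡ 38. → (36, 38)

(36, 38)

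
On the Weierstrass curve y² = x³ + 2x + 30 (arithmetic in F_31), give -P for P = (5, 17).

(5, 14)

-(5, 17) = (5, -17 mod 31) = (5, 14).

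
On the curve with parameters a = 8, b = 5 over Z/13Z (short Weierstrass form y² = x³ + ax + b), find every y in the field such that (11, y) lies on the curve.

x³ + 8x + 5 = 1424 ≡ 7 (mod 13).
7 is a non-residue mod 13; no y exists.

none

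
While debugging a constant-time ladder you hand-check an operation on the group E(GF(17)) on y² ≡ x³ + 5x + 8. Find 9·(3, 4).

Write Q = (3, 4).
Double-and-add on 9 = (1001)₂. Start with Q = (3, 4) for the leading 1-bit.
double: tangent at (3, 4): λ = (3·3² + 5)/(2·4) ≡ 15/8. 8⁻¹ ≡ 15 (mod 17) since 8·15 = 120 ≡ 1, so λ ≡ 15·15 ≡ 4.
  x = λ² - 3 - 3 = 16 - 6 ≡ 10; y = λ·(3 - 10) - 4 ≡ 2. → (10, 2)
double: tangent at (10, 2): λ = (3·10² + 5)/(2·2) ≡ 16/4. 4⁻¹ ≡ 13 (mod 17), so λ ≡ 16·13 ≡ 4.
  x = λ² - 10 - 10 = 16 - 20 ≡ 13; y = λ·(10 - 13) - 2 ≡ 3. → (13, 3)
double: tangent at (13, 3): λ = (3·13² + 5)/(2·3) ≡ 2/6. 6⁻¹ ≡ 3 (mod 17), so λ ≡ 2·3 ≡ 6.
  x = λ² - 13 - 13 = 36 - 26 ≡ 10; y = λ·(13 - 10) - 3 ≡ 15. → (10, 15)
add Q: (10, 15) + (3, 4). λ = (4 - 15)/(3 - 10) ≡ 6/10 mod 17. 10⁻¹ ≡ 12 (mod 17) since 10·12 = 120 ≡ 1, so λ ≡ 4.
  x = λ² - 10 - 3 = 16 - 13 ≡ 3; y = λ·(10 - 3) - 15 ≡ 13. → (3, 13)

(3, 13)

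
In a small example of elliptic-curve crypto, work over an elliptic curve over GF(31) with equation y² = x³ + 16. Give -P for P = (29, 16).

(29, 15)

-(29, 16) = (29, -16 mod 31) = (29, 15).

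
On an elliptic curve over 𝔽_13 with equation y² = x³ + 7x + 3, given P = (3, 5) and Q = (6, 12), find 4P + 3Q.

First 4P:
Repeated addition: build up to 4P.
2P: tangent at (3, 5): λ = (3·3² + 7)/(2·5) ≡ 8/10. 10⁻¹ ≡ 4 (mod 13), so λ ≡ 8·4 ≡ 6.
  x = λ² - 3 - 3 = 36 - 6 ≡ 4; y = λ·(3 - 4) - 5 ≡ 2. → (4, 2)
3P: (4, 2) + (3, 5). λ = (5 - 2)/(3 - 4) ≡ 3/12 mod 13. 12⁻¹ ≡ 12 (mod 13) since 12·12 = 144 ≡ 1, so λ ≡ 10.
  x = λ² - 4 - 3 = 100 - 7 ≡ 2; y = λ·(4 - 2) - 2 ≡ 5. → (2, 5)
4P: (2, 5) + (3, 5). λ = (5 - 5)/(3 - 2) ≡ 0/1 mod 13. 1⁻¹ ≡ 1 (mod 13) since 1·1 = 1 ≡ 1, so λ ≡ 0.
  x = λ² - 2 - 3 = 0 - 5 ≡ 8; y = λ·(2 - 8) - 5 ≡ 8. → (8, 8)
4P = (8, 8).
Next 3Q:
Repeated addition: build up to 3Q.
2Q: tangent at (6, 12): λ = (3·6² + 7)/(2·12) ≡ 11/11. 11⁻¹ ≡ 6 (mod 13), so λ ≡ 11·6 ≡ 1.
  x = λ² - 6 - 6 = 1 - 12 ≡ 2; y = λ·(6 - 2) - 12 ≡ 5. → (2, 5)
3Q: (2, 5) + (6, 12). λ = (12 - 5)/(6 - 2) ≡ 7/4 mod 13. 4⁻¹ ≡ 10 (mod 13), so λ ≡ 5.
  x = λ² - 2 - 6 = 25 - 8 ≡ 4; y = λ·(2 - 4) - 5 ≡ 11. → (4, 11)
3Q = (4, 11).
Finally 4P + 3Q:
(8, 8) + (4, 11). λ = (11 - 8)/(4 - 8) ≡ 3/9 mod 13. 9⁻¹ ≡ 3 (mod 13), so λ ≡ 9.
  x = λ² - 8 - 4 = 81 - 12 ≡ 4; y = λ·(8 - 4) - 8 ≡ 2. → (4, 2)

(4, 2)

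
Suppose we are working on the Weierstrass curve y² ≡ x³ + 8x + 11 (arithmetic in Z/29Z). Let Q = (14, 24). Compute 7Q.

Double-and-add on 7 = (111)₂. Start with Q = (14, 24) for the leading 1-bit.
double: tangent at (14, 24): λ = (3·14² + 8)/(2·24) ≡ 16/19. 19⁻¹ ≡ 26 (mod 29), so λ ≡ 16·26 ≡ 10.
  x = λ² - 14 - 14 = 100 - 28 ≡ 14; y = λ·(14 - 14) - 24 ≡ 5. → (14, 5)
add Q: (14, 5) + (14, 24): same x and y₁ ≡ -y₂, so the sum is ∞.
double: ∞ + ∞ = ∞ (identity).
add Q: ∞ + (14, 24) = (14, 24) (identity).

(14, 24)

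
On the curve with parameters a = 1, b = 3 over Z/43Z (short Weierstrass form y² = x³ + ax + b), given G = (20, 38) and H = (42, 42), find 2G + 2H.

(10, 29)

First 2G:
Repeated addition: build up to 2G.
2G: tangent at (20, 38): λ = (3·20² + 1)/(2·38) ≡ 40/33. 33⁻¹ ≡ 30 (mod 43), so λ ≡ 40·30 ≡ 39.
  x = λ² - 20 - 20 = 1521 - 40 ≡ 19; y = λ·(20 - 19) - 38 ≡ 1. → (19, 1)
2G = (19, 1).
Next 2H:
Repeated addition: build up to 2H.
2H: tangent at (42, 42): λ = (3·42² + 1)/(2·42) ≡ 4/41. 41⁻¹ ≡ 21 (mod 43), so λ ≡ 4·21 ≡ 41.
  x = λ² - 42 - 42 = 1681 - 84 ≡ 6; y = λ·(42 - 6) - 42 ≡ 15. → (6, 15)
2H = (6, 15).
Finally 2G + 2H:
(19, 1) + (6, 15). λ = (15 - 1)/(6 - 19) ≡ 14/30 mod 43. 30⁻¹ ≡ 33 (mod 43), so λ ≡ 32.
  x = λ² - 19 - 6 = 1024 - 25 ≡ 10; y = λ·(19 - 10) - 1 ≡ 29. → (10, 29)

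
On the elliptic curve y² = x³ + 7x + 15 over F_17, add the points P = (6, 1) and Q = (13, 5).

(7, 13)

(6, 1) + (13, 5). λ = (5 - 1)/(13 - 6) ≡ 4/7 mod 17. 7⁻¹ ≡ 5 (mod 17), so λ ≡ 3.
  x = λ² - 6 - 13 = 9 - 19 ≡ 7; y = λ·(6 - 7) - 1 ≡ 13. → (7, 13)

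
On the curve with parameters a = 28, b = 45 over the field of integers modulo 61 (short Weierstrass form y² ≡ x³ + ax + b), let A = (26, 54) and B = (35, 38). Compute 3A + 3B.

First 3A:
Repeated addition: build up to 3A.
2A: tangent at (26, 54): λ = (3·26² + 28)/(2·54) ≡ 43/47. 47⁻¹ ≡ 13 (mod 61), so λ ≡ 43·13 ≡ 10.
  x = λ² - 26 - 26 = 100 - 52 ≡ 48; y = λ·(26 - 48) - 54 ≡ 31. → (48, 31)
3A: (48, 31) + (26, 54). λ = (54 - 31)/(26 - 48) ≡ 23/39 mod 61. 39⁻¹ ≡ 36 (mod 61), so λ ≡ 35.
  x = λ² - 48 - 26 = 1225 - 74 ≡ 53; y = λ·(48 - 53) - 31 ≡ 38. → (53, 38)
3A = (53, 38).
Next 3B:
Repeated addition: build up to 3B.
2B: tangent at (35, 38): λ = (3·35² + 28)/(2·38) ≡ 43/15. 15⁻¹ ≡ 57 (mod 61), so λ ≡ 43·57 ≡ 11.
  x = λ² - 35 - 35 = 121 - 70 ≡ 51; y = λ·(35 - 51) - 38 ≡ 30. → (51, 30)
3B: (51, 30) + (35, 38). λ = (38 - 30)/(35 - 51) ≡ 8/45 mod 61. 45⁻¹ ≡ 19 (mod 61), so λ ≡ 30.
  x = λ² - 51 - 35 = 900 - 86 ≡ 21; y = λ·(51 - 21) - 30 ≡ 16. → (21, 16)
3B = (21, 16).
Finally 3A + 3B:
(53, 38) + (21, 16). λ = (16 - 38)/(21 - 53) ≡ 39/29 mod 61. 29⁻¹ ≡ 40 (mod 61) since 29·40 = 1160 ≡ 1, so λ ≡ 35.
  x = λ² - 53 - 21 = 1225 - 74 ≡ 53; y = λ·(53 - 53) - 38 ≡ 23. → (53, 23)

(53, 23)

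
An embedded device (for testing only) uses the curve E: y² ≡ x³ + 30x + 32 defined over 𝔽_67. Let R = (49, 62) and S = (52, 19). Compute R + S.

(30, 23)

(49, 62) + (52, 19). λ = (19 - 62)/(52 - 49) ≡ 24/3 mod 67. 3⁻¹ ≡ 45 (mod 67) since 3·45 = 135 ≡ 1, so λ ≡ 8.
  x = λ² - 49 - 52 = 64 - 101 ≡ 30; y = λ·(49 - 30) - 62 ≡ 23. → (30, 23)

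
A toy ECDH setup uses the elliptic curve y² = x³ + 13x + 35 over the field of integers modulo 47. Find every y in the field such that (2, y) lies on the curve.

x³ + 13x + 35 = 69 ≡ 22 (mod 47).
22 is a non-residue mod 47; no y exists.

none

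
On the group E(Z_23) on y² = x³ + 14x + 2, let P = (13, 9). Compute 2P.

(6, 16)

tangent at (13, 9): λ = (3·13² + 14)/(2·9) ≡ 15/18. 18⁻¹ ≡ 9 (mod 23) since 18·9 = 162 ≡ 1, so λ ≡ 15·9 ≡ 20.
  x = λ² - 13 - 13 = 400 - 26 ≡ 6; y = λ·(13 - 6) - 9 ≡ 16. → (6, 16)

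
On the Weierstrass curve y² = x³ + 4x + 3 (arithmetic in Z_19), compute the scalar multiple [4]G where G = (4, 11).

(3, 17)

Double-and-add on 4 = (100)₂. Start with G = (4, 11) for the leading 1-bit.
double: tangent at (4, 11): λ = (3·4² + 4)/(2·11) ≡ 14/3. 3⁻¹ ≡ 13 (mod 19) since 3·13 = 39 ≡ 1, so λ ≡ 14·13 ≡ 11.
  x = λ² - 4 - 4 = 121 - 8 ≡ 18; y = λ·(4 - 18) - 11 ≡ 6. → (18, 6)
double: tangent at (18, 6): λ = (3·18² + 4)/(2·6) ≡ 7/12. 12⁻¹ ≡ 8 (mod 19), so λ ≡ 7·8 ≡ 18.
  x = λ² - 18 - 18 = 324 - 36 ≡ 3; y = λ·(18 - 3) - 6 ≡ 17. → (3, 17)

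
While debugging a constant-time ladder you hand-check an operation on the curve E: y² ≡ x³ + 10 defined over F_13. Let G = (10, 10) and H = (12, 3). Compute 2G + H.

First 2G:
Repeated addition: build up to 2G.
2G: tangent at (10, 10): λ = (3·10² + 0)/(2·10) ≡ 1/7. 7⁻¹ ≡ 2 (mod 13), so λ ≡ 1·2 ≡ 2.
  x = λ² - 10 - 10 = 4 - 20 ≡ 10; y = λ·(10 - 10) - 10 ≡ 3. → (10, 3)
2G = (10, 3).
Finally 2G + H:
(10, 3) + (12, 3). λ = (3 - 3)/(12 - 10) ≡ 0/2 mod 13. 2⁻¹ ≡ 7 (mod 13), so λ ≡ 0.
  x = λ² - 10 - 12 = 0 - 22 ≡ 4; y = λ·(10 - 4) - 3 ≡ 10. → (4, 10)

(4, 10)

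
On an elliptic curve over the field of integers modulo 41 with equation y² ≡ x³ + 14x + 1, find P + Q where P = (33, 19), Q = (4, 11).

(33, 19) + (4, 11). λ = (11 - 19)/(4 - 33) ≡ 33/12 mod 41. 12⁻¹ ≡ 24 (mod 41), so λ ≡ 13.
  x = λ² - 33 - 4 = 169 - 37 ≡ 9; y = λ·(33 - 9) - 19 ≡ 6. → (9, 6)

(9, 6)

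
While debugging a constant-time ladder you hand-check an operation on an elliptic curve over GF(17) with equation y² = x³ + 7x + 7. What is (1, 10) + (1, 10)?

(11, 2)

tangent at (1, 10): λ = (3·1² + 7)/(2·10) ≡ 10/3. 3⁻¹ ≡ 6 (mod 17) since 3·6 = 18 ≡ 1, so λ ≡ 10·6 ≡ 9.
  x = λ² - 1 - 1 = 81 - 2 ≡ 11; y = λ·(1 - 11) - 10 ≡ 2. → (11, 2)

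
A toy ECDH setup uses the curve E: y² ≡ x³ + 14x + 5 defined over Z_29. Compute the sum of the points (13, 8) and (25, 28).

(26, 9)

(13, 8) + (25, 28). λ = (28 - 8)/(25 - 13) ≡ 20/12 mod 29. 12⁻¹ ≡ 17 (mod 29) since 12·17 = 204 ≡ 1, so λ ≡ 21.
  x = λ² - 13 - 25 = 441 - 38 ≡ 26; y = λ·(13 - 26) - 8 ≡ 9. → (26, 9)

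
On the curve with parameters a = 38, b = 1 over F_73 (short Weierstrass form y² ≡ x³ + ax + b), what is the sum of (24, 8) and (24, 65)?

O

The two points share x = 24 and their y-coordinates satisfy 8 + 65 ≡ 0 (mod 73), so they are inverses. Their sum is ∞.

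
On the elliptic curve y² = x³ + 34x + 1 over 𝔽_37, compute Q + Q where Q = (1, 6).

tangent at (1, 6): λ = (3·1² + 34)/(2·6) ≡ 0/12. 12⁻¹ ≡ 34 (mod 37), so λ ≡ 0·34 ≡ 0.
  x = λ² - 1 - 1 = 0 - 2 ≡ 35; y = λ·(1 - 35) - 6 ≡ 31. → (35, 31)

(35, 31)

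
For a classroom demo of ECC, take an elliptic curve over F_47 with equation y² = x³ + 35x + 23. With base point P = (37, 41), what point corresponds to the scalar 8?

(43, 30)

Double-and-add on 8 = (1000)₂. Start with P = (37, 41) for the leading 1-bit.
double: tangent at (37, 41): λ = (3·37² + 35)/(2·41) ≡ 6/35. 35⁻¹ ≡ 43 (mod 47), so λ ≡ 6·43 ≡ 23.
  x = λ² - 37 - 37 = 529 - 74 ≡ 32; y = λ·(37 - 32) - 41 ≡ 27. → (32, 27)
double: tangent at (32, 27): λ = (3·32² + 35)/(2·27) ≡ 5/7. 7⁻¹ ≡ 27 (mod 47) since 7·27 = 189 ≡ 1, so λ ≡ 5·27 ≡ 41.
  x = λ² - 32 - 32 = 1681 - 64 ≡ 19; y = λ·(32 - 19) - 27 ≡ 36. → (19, 36)
double: tangent at (19, 36): λ = (3·19² + 35)/(2·36) ≡ 37/25. 25⁻¹ ≡ 32 (mod 47), so λ ≡ 37·32 ≡ 9.
  x = λ² - 19 - 19 = 81 - 38 ≡ 43; y = λ·(19 - 43) - 36 ≡ 30. → (43, 30)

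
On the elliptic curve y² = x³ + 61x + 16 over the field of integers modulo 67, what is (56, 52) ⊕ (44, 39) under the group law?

(4, 49)

(56, 52) + (44, 39). λ = (39 - 52)/(44 - 56) ≡ 54/55 mod 67. 55⁻¹ ≡ 39 (mod 67), so λ ≡ 29.
  x = λ² - 56 - 44 = 841 - 100 ≡ 4; y = λ·(56 - 4) - 52 ≡ 49. → (4, 49)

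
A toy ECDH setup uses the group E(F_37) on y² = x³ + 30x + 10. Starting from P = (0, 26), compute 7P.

Repeated addition: build up to 7P.
2P: tangent at (0, 26): λ = (3·0² + 30)/(2·26) ≡ 30/15. 15⁻¹ ≡ 5 (mod 37) since 15·5 = 75 ≡ 1, so λ ≡ 30·5 ≡ 2.
  x = λ² - 0 - 0 = 4 - 0 ≡ 4; y = λ·(0 - 4) - 26 ≡ 3. → (4, 3)
3P: (4, 3) + (0, 26). λ = (26 - 3)/(0 - 4) ≡ 23/33 mod 37. 33⁻¹ ≡ 9 (mod 37), so λ ≡ 22.
  x = λ² - 4 - 0 = 484 - 4 ≡ 36; y = λ·(4 - 36) - 3 ≡ 33. → (36, 33)
4P: (36, 33) + (0, 26). λ = (26 - 33)/(0 - 36) ≡ 30/1 mod 37. 1⁻¹ ≡ 1 (mod 37), so λ ≡ 30.
  x = λ² - 36 - 0 = 900 - 36 ≡ 13; y = λ·(36 - 13) - 33 ≡ 28. → (13, 28)
5P: (13, 28) + (0, 26). λ = (26 - 28)/(0 - 13) ≡ 35/24 mod 37. 24⁻¹ ≡ 17 (mod 37) since 24·17 = 408 ≡ 1, so λ ≡ 3.
  x = λ² - 13 - 0 = 9 - 13 ≡ 33; y = λ·(13 - 33) - 28 ≡ 23. → (33, 23)
6P: (33, 23) + (0, 26). λ = (26 - 23)/(0 - 33) ≡ 3/4 mod 37. 4⁻¹ ≡ 28 (mod 37), so λ ≡ 10.
  x = λ² - 33 - 0 = 100 - 33 ≡ 30; y = λ·(33 - 30) - 23 ≡ 7. → (30, 7)
7P: (30, 7) + (0, 26). λ = (26 - 7)/(0 - 30) ≡ 19/7 mod 37. 7⁻¹ ≡ 16 (mod 37), so λ ≡ 8.
  x = λ² - 30 - 0 = 64 - 30 ≡ 34; y = λ·(30 - 34) - 7 ≡ 35. → (34, 35)

(34, 35)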